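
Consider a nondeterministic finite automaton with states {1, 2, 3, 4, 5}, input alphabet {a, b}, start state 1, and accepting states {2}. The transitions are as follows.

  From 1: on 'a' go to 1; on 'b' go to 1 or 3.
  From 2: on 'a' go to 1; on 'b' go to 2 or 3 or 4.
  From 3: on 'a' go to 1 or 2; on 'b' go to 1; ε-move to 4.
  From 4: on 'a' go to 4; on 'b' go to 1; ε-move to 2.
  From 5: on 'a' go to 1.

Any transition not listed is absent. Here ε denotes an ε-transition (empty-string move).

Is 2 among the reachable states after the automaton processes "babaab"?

Yes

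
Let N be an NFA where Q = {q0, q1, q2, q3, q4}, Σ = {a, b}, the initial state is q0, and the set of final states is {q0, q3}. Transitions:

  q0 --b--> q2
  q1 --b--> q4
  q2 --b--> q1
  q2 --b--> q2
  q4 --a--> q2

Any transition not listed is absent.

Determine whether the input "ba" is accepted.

No

Start in {q0}.
Read 'b': q0→{q2}; now {q2}.
Read 'a': q2→∅; now ∅.
The final set ∅ contains no accepting state.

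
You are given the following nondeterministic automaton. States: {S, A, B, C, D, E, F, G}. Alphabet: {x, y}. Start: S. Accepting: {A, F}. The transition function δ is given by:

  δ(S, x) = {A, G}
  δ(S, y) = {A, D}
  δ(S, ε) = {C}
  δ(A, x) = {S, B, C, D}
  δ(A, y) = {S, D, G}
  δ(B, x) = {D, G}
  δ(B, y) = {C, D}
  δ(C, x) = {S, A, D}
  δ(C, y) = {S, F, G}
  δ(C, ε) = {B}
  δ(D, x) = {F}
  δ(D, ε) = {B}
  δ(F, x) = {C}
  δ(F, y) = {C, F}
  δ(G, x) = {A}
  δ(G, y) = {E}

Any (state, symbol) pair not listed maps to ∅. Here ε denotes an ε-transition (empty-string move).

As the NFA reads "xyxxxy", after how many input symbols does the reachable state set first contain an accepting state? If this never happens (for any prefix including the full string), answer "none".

1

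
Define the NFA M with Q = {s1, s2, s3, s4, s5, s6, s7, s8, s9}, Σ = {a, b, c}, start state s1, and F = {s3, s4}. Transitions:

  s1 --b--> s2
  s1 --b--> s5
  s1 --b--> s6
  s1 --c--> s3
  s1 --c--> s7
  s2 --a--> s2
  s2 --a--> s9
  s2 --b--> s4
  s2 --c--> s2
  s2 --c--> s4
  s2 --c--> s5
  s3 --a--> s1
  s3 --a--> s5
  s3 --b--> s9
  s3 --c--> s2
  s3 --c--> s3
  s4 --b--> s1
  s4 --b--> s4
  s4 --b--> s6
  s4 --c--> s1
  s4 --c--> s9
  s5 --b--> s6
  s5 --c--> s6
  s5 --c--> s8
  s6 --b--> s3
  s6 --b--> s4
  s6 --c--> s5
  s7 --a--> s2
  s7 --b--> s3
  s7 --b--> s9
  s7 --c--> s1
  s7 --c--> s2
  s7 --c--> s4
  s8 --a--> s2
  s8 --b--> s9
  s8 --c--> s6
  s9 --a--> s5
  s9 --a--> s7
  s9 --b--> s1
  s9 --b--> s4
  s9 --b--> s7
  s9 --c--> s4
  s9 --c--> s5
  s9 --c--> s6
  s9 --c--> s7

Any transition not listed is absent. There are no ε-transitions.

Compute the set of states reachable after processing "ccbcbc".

Start in {s1}.
Read 'c': s1→{s3, s7}; now {s3, s7}.
Read 'c': s3→{s2, s3}, s7→{s1, s2, s4}; now {s1, s2, s3, s4}.
Read 'b': s1→{s2, s5, s6}, s2→{s4}, s3→{s9}, s4→{s1, s4, s6}; now {s1, s2, s4, s5, s6, s9}.
Read 'c': s1→{s3, s7}, s2→{s2, s4, s5}, s4→{s1, s9}, s5→{s6, s8}, s6→{s5}, s9→{s4, s5, s6, s7}; now {s1, s2, s3, s4, s5, s6, s7, s8, s9}.
Read 'b': s1→{s2, s5, s6}, s2→{s4}, s3→{s9}, s4→{s1, s4, s6}, s5→{s6}, s6→{s3, s4}, s7→{s3, s9}, s8→{s9}, s9→{s1, s4, s7}; now {s1, s2, s3, s4, s5, s6, s7, s9}.
Read 'c': s1→{s3, s7}, s2→{s2, s4, s5}, s3→{s2, s3}, s4→{s1, s9}, s5→{s6, s8}, s6→{s5}, s7→{s1, s2, s4}, s9→{s4, s5, s6, s7}; now {s1, s2, s3, s4, s5, s6, s7, s8, s9}.

{s1, s2, s3, s4, s5, s6, s7, s8, s9}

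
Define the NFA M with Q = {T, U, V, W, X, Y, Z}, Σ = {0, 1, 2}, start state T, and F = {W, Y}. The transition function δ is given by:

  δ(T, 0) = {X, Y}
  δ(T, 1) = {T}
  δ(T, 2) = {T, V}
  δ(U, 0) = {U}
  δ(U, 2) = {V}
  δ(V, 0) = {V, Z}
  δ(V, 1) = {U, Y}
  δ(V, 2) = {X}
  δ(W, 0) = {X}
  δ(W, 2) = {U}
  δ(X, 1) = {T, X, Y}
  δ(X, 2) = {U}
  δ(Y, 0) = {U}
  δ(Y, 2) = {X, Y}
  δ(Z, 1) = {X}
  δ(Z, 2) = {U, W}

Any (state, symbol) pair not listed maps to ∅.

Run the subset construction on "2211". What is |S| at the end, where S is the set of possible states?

3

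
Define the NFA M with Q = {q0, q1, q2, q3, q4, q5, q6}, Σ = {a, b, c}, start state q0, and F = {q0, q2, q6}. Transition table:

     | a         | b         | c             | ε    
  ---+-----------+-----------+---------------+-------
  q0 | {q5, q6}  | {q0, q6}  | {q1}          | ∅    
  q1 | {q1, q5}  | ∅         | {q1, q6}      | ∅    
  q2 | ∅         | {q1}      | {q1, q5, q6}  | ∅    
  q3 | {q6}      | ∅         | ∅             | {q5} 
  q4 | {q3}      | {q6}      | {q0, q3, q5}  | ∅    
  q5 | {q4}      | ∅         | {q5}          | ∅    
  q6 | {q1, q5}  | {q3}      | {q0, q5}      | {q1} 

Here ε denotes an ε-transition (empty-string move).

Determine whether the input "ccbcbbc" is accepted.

No

Start in {q0}.
Read 'c': q0→{q1}; now {q1}.
Read 'c': q1→{q1, q6}; now {q1, q6}.
Read 'b': q1→∅, q6→{q3}; union {q3}; ε-closure = {q3, q5}.
Read 'c': q3→∅, q5→{q5}; now {q5}.
Read 'b': q5→∅; now ∅.
The set is empty and remains empty for the remaining 2 symbols.
The final set ∅ contains no accepting state.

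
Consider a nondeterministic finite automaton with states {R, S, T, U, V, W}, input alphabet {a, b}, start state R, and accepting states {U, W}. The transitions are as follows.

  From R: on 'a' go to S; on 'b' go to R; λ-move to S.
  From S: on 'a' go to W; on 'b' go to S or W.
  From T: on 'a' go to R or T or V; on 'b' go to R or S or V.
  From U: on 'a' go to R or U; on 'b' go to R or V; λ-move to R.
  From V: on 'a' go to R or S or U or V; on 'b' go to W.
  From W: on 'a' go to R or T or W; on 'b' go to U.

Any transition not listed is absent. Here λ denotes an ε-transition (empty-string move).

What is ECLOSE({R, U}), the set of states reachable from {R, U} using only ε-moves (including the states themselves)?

Begin with {R, U}.
ε-move R → S; add S.

{R, S, U}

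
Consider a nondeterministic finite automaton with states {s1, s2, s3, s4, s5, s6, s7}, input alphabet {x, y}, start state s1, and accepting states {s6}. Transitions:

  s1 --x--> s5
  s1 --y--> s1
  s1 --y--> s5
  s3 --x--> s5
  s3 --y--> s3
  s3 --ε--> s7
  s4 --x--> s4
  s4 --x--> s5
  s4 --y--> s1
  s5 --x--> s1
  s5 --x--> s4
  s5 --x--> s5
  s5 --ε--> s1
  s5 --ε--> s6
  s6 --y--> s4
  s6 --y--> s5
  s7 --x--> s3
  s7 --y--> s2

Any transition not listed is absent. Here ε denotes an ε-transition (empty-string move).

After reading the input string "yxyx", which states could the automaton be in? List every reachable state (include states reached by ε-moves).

{s1, s4, s5, s6}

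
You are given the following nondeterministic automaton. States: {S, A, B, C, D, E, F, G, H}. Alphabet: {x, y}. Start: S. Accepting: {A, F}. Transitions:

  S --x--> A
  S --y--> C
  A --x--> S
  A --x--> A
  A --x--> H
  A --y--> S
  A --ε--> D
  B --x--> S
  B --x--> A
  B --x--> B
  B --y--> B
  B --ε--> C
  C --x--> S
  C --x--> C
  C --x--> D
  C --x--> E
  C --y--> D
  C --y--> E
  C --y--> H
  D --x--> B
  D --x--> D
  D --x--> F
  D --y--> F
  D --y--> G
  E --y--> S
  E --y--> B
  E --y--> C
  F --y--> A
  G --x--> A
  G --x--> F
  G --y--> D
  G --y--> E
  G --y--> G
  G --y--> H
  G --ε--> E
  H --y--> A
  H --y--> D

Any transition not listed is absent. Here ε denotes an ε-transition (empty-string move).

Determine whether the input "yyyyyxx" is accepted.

Yes

Start in {S}.
Read 'y': {S} → {C}.
Read 'y': {C} → {D, E, H}.
Read 'y': {D, E, H} → {S, A, B, C, D, E, F, G}.
Read 'y': {S, A, B, C, D, E, F, G} → {S, A, B, C, D, E, F, G, H}.
Read 'y': {S, A, B, C, D, E, F, G, H} → {S, A, B, C, D, E, F, G, H}.
Read 'x': {S, A, B, C, D, E, F, G, H} → {S, A, B, C, D, E, F, H}.
Read 'x': {S, A, B, C, D, E, F, H} → {S, A, B, C, D, E, F, H}.
The final set {S, A, B, C, D, E, F, H} contains the accepting states A, F.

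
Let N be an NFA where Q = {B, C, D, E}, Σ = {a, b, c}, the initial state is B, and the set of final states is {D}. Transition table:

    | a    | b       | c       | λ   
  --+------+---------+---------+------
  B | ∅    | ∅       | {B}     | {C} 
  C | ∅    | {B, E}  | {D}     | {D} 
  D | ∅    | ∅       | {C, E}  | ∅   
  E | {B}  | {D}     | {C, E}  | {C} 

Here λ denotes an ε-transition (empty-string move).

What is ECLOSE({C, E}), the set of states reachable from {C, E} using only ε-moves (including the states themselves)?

Begin with {C, E}.
ε-move C → D; add D.

{C, D, E}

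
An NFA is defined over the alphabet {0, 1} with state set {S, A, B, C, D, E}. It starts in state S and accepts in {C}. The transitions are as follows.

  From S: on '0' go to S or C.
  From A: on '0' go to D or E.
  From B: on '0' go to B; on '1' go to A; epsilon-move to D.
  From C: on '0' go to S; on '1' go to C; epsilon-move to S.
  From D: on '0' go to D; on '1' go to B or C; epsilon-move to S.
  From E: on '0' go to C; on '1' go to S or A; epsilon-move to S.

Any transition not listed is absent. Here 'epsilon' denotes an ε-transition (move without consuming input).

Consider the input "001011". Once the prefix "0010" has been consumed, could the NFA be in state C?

Yes

Start in {S}.
Read '0': S→{S, C}; now {S, C}.
Read '0': S→{S, C}, C→{S}; now {S, C}.
Read '1': S→∅, C→{C}; union {C}; ε-closure = {S, C}.
Read '0': S→{S, C}, C→{S}; now {S, C}.
State C is in {S, C}.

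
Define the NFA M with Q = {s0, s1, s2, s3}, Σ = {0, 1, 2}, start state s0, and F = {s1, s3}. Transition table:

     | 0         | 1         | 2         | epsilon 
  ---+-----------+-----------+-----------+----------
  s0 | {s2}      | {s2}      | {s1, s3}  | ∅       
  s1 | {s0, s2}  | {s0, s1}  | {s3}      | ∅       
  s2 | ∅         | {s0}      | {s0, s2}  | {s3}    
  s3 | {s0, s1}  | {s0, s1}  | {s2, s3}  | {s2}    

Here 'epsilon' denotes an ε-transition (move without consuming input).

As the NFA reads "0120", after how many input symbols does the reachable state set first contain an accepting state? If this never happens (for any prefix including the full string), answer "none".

1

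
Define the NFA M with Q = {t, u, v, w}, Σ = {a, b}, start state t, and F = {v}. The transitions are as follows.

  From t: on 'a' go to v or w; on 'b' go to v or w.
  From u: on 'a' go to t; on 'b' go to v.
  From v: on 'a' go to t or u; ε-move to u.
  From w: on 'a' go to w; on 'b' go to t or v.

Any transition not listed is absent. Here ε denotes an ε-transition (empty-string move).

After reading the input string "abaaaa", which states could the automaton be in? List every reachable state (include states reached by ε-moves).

{t, u, v, w}

Start in {t}.
Read 'a': {t} → {u, v, w}.
Read 'b': {u, v, w} → {t, u, v}.
Read 'a': {t, u, v} → {t, u, v, w}.
Read 'a': {t, u, v, w} → {t, u, v, w}.
Read 'a': {t, u, v, w} → {t, u, v, w}.
Read 'a': {t, u, v, w} → {t, u, v, w}.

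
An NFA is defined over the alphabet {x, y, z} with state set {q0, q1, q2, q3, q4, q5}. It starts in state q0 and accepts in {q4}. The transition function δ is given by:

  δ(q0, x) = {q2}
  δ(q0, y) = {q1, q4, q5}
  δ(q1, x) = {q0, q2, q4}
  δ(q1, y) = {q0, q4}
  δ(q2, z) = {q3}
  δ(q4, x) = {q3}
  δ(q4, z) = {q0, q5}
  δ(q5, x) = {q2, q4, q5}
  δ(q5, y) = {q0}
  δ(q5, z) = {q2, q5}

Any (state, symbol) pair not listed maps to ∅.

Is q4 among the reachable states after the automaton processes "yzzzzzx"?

Yes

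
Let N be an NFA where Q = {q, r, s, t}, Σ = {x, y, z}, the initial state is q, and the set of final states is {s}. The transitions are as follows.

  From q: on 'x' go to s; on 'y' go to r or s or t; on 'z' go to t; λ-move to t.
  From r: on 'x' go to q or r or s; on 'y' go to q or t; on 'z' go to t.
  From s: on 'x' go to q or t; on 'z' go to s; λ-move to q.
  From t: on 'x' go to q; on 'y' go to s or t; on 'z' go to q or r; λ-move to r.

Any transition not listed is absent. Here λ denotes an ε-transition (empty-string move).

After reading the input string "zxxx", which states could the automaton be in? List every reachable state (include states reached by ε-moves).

{q, r, s, t}

Start: ε-closure({q}) = {q, r, t}.
Read 'z': q→{t}, r→{t}, t→{q, r}; now {q, r, t}.
Read 'x': q→{s}, r→{q, r, s}, t→{q}; union {q, r, s}; ε-closure = {q, r, s, t}.
Read 'x': q→{s}, r→{q, r, s}, s→{q, t}, t→{q}; now {q, r, s, t}.
Read 'x': q→{s}, r→{q, r, s}, s→{q, t}, t→{q}; now {q, r, s, t}.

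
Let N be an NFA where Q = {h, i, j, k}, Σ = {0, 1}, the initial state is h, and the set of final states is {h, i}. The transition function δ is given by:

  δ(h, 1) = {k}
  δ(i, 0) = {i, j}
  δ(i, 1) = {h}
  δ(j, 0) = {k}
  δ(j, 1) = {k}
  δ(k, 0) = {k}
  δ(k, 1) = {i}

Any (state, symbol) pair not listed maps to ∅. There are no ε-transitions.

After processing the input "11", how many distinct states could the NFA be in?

1

Start in {h}.
Read '1': h→{k}; now {k}.
Read '1': k→{i}; now {i}.
That set has 1 state.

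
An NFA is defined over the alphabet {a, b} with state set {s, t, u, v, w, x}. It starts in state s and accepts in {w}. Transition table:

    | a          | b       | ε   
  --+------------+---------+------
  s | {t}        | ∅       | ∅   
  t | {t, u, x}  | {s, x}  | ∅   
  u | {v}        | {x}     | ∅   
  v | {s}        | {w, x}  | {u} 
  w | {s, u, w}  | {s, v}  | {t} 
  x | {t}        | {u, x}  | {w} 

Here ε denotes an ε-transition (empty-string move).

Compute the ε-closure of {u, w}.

{t, u, w}

Begin with {u, w}.
ε-move w → t; add t.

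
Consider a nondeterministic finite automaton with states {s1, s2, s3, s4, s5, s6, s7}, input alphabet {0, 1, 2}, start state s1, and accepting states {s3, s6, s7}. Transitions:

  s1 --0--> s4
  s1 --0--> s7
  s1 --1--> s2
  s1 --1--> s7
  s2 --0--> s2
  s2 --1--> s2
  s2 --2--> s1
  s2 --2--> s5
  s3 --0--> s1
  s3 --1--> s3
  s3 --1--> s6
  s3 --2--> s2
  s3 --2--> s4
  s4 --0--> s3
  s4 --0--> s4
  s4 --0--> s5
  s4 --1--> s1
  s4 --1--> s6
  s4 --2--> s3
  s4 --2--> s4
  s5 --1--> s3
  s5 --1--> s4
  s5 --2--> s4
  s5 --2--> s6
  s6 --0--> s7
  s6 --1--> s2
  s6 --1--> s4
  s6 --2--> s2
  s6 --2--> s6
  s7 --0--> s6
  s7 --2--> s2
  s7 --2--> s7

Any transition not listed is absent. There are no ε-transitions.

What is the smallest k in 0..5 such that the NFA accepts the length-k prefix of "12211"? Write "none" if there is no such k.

Start in {s1}.
Read '1': s1→{s2, s7}; now {s2, s7}.
None of the earlier sets intersect F, but {s2, s7} does.

1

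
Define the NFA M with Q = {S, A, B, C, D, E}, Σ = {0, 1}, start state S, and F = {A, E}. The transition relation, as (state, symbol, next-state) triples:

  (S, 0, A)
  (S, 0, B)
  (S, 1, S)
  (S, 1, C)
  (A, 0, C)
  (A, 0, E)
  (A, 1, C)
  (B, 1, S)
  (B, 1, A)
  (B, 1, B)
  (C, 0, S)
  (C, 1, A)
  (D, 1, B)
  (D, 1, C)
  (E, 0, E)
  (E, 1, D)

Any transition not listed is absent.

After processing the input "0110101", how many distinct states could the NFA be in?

5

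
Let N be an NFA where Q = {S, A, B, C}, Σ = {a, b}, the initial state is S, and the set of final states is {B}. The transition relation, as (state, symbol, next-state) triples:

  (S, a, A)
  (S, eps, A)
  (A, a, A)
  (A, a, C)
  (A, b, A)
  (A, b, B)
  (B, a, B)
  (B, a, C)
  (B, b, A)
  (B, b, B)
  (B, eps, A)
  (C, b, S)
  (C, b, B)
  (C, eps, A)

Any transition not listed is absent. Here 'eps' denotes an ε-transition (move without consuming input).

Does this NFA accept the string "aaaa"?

No

Start: ε-closure({S}) = {S, A}.
Read 'a': {S, A} → {A, C}.
Read 'a': {A, C} → {A, C}.
Read 'a': {A, C} → {A, C}.
Read 'a': {A, C} → {A, C}.
The final set {A, C} contains no accepting state.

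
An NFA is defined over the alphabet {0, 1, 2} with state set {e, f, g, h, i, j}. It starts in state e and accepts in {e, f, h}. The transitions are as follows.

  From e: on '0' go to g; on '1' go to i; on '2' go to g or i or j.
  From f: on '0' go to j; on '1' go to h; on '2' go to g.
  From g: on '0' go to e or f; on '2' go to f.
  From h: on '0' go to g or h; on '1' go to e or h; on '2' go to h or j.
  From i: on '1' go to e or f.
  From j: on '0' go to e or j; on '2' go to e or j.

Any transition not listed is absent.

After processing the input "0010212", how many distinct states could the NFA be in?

4

Start in {e}.
Read '0': e→{g}; now {g}.
Read '0': g→{e, f}; now {e, f}.
Read '1': e→{i}, f→{h}; now {h, i}.
Read '0': h→{g, h}, i→∅; now {g, h}.
Read '2': g→{f}, h→{h, j}; now {f, h, j}.
Read '1': f→{h}, h→{e, h}, j→∅; now {e, h}.
Read '2': e→{g, i, j}, h→{h, j}; now {g, h, i, j}.
That set has 4 states.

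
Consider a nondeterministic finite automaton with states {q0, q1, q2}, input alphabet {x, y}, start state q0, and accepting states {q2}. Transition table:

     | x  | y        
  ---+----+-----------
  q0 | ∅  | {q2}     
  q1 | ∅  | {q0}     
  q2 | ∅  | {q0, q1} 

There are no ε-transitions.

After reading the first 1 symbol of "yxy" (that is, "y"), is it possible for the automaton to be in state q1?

No

Start in {q0}.
Read 'y': {q0} → {q2}.
State q1 is not in {q2}.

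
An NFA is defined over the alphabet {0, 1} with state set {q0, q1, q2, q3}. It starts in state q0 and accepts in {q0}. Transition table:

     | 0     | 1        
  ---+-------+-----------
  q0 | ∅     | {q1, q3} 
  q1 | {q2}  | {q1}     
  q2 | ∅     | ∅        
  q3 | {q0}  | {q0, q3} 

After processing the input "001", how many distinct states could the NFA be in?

0

Start in {q0}.
Read '0': q0→∅; now ∅.
The set is empty and remains empty for the remaining 2 symbols.
That set has 0 states.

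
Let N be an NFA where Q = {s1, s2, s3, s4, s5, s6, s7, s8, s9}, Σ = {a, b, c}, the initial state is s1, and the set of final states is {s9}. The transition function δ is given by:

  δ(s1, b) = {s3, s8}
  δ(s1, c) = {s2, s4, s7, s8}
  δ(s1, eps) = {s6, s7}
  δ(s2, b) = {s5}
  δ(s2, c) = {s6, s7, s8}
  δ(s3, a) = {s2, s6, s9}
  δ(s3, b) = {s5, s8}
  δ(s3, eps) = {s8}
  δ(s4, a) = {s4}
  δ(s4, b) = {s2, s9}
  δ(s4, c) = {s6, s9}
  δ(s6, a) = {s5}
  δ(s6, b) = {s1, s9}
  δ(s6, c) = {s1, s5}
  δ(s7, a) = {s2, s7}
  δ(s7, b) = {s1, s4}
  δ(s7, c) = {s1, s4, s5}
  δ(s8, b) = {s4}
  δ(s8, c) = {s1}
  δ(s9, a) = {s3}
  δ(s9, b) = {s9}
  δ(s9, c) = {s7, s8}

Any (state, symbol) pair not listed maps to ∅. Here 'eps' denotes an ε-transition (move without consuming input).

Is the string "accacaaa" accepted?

No

Start: ε-closure({s1}) = {s1, s6, s7}.
Read 'a': s1→∅, s6→{s5}, s7→{s2, s7}; now {s2, s5, s7}.
Read 'c': s2→{s6, s7, s8}, s5→∅, s7→{s1, s4, s5}; now {s1, s4, s5, s6, s7, s8}.
Read 'c': s1→{s2, s4, s7, s8}, s4→{s6, s9}, s5→∅, s6→{s1, s5}, s7→{s1, s4, s5}, s8→{s1}; now {s1, s2, s4, s5, s6, s7, s8, s9}.
Read 'a': s1→∅, s2→∅, s4→{s4}, s5→∅, s6→{s5}, s7→{s2, s7}, s8→∅, s9→{s3}; union {s2, s3, s4, s5, s7}; ε-closure = {s2, s3, s4, s5, s7, s8}.
Read 'c': s2→{s6, s7, s8}, s3→∅, s4→{s6, s9}, s5→∅, s7→{s1, s4, s5}, s8→{s1}; now {s1, s4, s5, s6, s7, s8, s9}.
Read 'a': s1→∅, s4→{s4}, s5→∅, s6→{s5}, s7→{s2, s7}, s8→∅, s9→{s3}; union {s2, s3, s4, s5, s7}; ε-closure = {s2, s3, s4, s5, s7, s8}.
Read 'a': s2→∅, s3→{s2, s6, s9}, s4→{s4}, s5→∅, s7→{s2, s7}, s8→∅; now {s2, s4, s6, s7, s9}.
Read 'a': s2→∅, s4→{s4}, s6→{s5}, s7→{s2, s7}, s9→{s3}; union {s2, s3, s4, s5, s7}; ε-closure = {s2, s3, s4, s5, s7, s8}.
The final set {s2, s3, s4, s5, s7, s8} contains no accepting state.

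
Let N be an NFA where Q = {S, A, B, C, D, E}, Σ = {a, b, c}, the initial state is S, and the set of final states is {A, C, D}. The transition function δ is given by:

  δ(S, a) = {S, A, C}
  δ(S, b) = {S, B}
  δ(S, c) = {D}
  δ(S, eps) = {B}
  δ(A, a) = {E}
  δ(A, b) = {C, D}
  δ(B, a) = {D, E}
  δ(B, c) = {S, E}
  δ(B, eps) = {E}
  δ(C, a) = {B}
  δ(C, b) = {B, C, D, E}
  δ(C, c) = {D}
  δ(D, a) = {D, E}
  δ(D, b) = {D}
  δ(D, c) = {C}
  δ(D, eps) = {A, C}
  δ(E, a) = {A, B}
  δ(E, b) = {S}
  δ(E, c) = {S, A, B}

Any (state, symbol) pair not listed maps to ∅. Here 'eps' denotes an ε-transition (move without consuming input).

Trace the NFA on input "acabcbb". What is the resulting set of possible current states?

Start: ε-closure({S}) = {S, B, E}.
Read 'a': S→{S, A, C}, B→{D, E}, E→{A, B}; now {S, A, B, C, D, E}.
Read 'c': S→{D}, A→∅, B→{S, E}, C→{D}, D→{C}, E→{S, A, B}; now {S, A, B, C, D, E}.
Read 'a': S→{S, A, C}, A→{E}, B→{D, E}, C→{B}, D→{D, E}, E→{A, B}; now {S, A, B, C, D, E}.
Read 'b': S→{S, B}, A→{C, D}, B→∅, C→{B, C, D, E}, D→{D}, E→{S}; union {S, B, C, D, E}; ε-closure = {S, A, B, C, D, E}.
Read 'c': S→{D}, A→∅, B→{S, E}, C→{D}, D→{C}, E→{S, A, B}; now {S, A, B, C, D, E}.
Read 'b': S→{S, B}, A→{C, D}, B→∅, C→{B, C, D, E}, D→{D}, E→{S}; union {S, B, C, D, E}; ε-closure = {S, A, B, C, D, E}.
Read 'b': S→{S, B}, A→{C, D}, B→∅, C→{B, C, D, E}, D→{D}, E→{S}; union {S, B, C, D, E}; ε-closure = {S, A, B, C, D, E}.

{S, A, B, C, D, E}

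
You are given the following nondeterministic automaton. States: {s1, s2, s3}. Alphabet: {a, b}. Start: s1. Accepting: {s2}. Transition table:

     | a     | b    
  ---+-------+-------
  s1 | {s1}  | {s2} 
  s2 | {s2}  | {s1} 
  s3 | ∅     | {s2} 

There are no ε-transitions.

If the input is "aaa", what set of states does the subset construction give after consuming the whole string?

Start in {s1}.
Read 'a': {s1} → {s1}.
Read 'a': {s1} → {s1}.
Read 'a': {s1} → {s1}.

{s1}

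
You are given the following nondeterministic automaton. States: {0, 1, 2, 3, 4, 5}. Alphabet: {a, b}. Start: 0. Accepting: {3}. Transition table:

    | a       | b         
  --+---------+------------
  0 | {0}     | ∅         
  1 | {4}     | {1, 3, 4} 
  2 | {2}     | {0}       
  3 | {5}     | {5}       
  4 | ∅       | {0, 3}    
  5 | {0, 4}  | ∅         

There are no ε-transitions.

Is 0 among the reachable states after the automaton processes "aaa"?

Start in {0}.
Read 'a': {0} → {0}.
Read 'a': {0} → {0}.
Read 'a': {0} → {0}.
State 0 is in {0}.

Yes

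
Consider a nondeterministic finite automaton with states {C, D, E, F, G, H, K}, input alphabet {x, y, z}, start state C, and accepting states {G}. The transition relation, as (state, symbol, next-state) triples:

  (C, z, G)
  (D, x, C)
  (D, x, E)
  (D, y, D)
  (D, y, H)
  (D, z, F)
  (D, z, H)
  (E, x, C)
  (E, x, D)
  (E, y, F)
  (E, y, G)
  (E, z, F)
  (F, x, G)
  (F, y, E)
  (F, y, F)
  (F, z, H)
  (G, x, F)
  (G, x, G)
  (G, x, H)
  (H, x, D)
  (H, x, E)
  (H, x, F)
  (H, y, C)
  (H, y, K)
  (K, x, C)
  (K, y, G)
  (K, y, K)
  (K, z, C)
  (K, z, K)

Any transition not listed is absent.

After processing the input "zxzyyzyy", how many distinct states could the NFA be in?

Start in {C}.
Read 'z': C→{G}; now {G}.
Read 'x': G→{F, G, H}; now {F, G, H}.
Read 'z': F→{H}, G→∅, H→∅; now {H}.
Read 'y': H→{C, K}; now {C, K}.
Read 'y': C→∅, K→{G, K}; now {G, K}.
Read 'z': G→∅, K→{C, K}; now {C, K}.
Read 'y': C→∅, K→{G, K}; now {G, K}.
Read 'y': G→∅, K→{G, K}; now {G, K}.
That set has 2 states.

2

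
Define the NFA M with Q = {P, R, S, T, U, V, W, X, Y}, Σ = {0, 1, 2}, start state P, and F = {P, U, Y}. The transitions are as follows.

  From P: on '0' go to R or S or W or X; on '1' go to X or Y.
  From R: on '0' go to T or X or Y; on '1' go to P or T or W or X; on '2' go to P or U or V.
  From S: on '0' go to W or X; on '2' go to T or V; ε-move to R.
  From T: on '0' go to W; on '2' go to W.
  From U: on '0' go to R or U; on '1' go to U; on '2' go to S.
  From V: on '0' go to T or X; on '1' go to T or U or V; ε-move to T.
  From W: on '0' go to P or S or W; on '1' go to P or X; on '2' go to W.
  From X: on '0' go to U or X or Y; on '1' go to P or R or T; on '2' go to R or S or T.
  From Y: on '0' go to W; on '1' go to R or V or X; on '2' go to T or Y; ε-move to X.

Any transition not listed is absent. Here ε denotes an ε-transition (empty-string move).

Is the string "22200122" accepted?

Start in {P}.
Read '2': {P} → ∅.
The set is empty and remains empty for the remaining 7 symbols.
The final set ∅ contains no accepting state.

No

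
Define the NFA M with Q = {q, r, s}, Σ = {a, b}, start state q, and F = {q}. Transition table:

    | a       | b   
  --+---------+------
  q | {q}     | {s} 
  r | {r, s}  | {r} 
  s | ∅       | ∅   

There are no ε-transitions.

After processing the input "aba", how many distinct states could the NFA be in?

0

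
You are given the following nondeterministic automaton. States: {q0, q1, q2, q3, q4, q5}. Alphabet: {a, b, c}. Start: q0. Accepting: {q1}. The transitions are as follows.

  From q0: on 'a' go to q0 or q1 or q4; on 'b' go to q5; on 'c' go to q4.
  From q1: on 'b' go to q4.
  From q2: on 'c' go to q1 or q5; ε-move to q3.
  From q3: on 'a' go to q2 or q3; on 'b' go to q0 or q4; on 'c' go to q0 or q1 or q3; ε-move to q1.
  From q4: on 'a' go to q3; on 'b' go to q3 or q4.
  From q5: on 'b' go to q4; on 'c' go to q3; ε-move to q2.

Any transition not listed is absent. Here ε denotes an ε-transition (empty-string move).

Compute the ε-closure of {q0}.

{q0}

Begin with {q0}.
No ε-moves leave this set, so the closure equals the set itself.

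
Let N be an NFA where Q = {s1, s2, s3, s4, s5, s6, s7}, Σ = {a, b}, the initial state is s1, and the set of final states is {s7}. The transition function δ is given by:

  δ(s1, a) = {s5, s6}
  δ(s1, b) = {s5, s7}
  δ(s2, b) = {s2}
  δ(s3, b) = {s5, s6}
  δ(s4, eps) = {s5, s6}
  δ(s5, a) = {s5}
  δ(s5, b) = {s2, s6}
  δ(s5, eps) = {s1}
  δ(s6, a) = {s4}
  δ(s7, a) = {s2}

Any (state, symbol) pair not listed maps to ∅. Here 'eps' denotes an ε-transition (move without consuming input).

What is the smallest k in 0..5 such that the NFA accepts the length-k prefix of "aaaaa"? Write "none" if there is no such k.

none

Start in {s1}.
Read 'a': {s1} → {s1, s5, s6}.
Read 'a': {s1, s5, s6} → {s1, s4, s5, s6}.
Read 'a': {s1, s4, s5, s6} → {s1, s4, s5, s6}.
Read 'a': {s1, s4, s5, s6} → {s1, s4, s5, s6}.
Read 'a': {s1, s4, s5, s6} → {s1, s4, s5, s6}.
No reachable set along the way intersects F.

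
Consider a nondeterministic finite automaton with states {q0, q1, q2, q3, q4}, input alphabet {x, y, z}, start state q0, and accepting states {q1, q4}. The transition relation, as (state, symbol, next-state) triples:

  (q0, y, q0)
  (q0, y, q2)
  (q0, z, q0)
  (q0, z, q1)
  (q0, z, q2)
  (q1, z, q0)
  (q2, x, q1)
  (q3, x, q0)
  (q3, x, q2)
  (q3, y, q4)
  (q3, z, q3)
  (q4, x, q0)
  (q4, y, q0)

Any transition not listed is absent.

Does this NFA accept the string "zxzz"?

Yes

Start in {q0}.
Read 'z': q0→{q0, q1, q2}; now {q0, q1, q2}.
Read 'x': q0→∅, q1→∅, q2→{q1}; now {q1}.
Read 'z': q1→{q0}; now {q0}.
Read 'z': q0→{q0, q1, q2}; now {q0, q1, q2}.
The final set {q0, q1, q2} contains the accepting state q1.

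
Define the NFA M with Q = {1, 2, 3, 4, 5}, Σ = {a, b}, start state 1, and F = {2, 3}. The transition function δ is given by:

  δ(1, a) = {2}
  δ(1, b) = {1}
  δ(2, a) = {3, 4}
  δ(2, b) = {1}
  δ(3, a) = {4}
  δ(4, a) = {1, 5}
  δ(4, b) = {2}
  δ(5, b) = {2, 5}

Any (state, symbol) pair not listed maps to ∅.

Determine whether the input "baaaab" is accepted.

Start in {1}.
Read 'b': 1→{1}; now {1}.
Read 'a': 1→{2}; now {2}.
Read 'a': 2→{3, 4}; now {3, 4}.
Read 'a': 3→{4}, 4→{1, 5}; now {1, 4, 5}.
Read 'a': 1→{2}, 4→{1, 5}, 5→∅; now {1, 2, 5}.
Read 'b': 1→{1}, 2→{1}, 5→{2, 5}; now {1, 2, 5}.
The final set {1, 2, 5} contains the accepting state 2.

Yes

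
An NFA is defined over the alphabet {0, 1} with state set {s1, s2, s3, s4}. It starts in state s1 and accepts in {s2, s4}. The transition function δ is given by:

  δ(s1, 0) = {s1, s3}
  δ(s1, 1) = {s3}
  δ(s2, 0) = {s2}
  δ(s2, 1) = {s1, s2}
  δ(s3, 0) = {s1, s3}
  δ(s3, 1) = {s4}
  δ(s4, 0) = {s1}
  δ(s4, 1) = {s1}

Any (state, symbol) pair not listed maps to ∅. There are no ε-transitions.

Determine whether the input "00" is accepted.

No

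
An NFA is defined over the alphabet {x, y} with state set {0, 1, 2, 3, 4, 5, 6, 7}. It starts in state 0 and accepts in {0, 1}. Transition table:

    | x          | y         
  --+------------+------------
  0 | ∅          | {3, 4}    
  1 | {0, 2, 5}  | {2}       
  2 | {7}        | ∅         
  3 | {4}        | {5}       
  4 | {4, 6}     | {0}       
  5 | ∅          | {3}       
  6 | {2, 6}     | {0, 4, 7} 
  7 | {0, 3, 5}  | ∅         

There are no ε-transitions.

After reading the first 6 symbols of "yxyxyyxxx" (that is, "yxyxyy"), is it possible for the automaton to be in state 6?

Start in {0}.
Read 'y': {0} → {3, 4}.
Read 'x': {3, 4} → {4, 6}.
Read 'y': {4, 6} → {0, 4, 7}.
Read 'x': {0, 4, 7} → {0, 3, 4, 5, 6}.
Read 'y': {0, 3, 4, 5, 6} → {0, 3, 4, 5, 7}.
Read 'y': {0, 3, 4, 5, 7} → {0, 3, 4, 5}.
State 6 is not in {0, 3, 4, 5}.

No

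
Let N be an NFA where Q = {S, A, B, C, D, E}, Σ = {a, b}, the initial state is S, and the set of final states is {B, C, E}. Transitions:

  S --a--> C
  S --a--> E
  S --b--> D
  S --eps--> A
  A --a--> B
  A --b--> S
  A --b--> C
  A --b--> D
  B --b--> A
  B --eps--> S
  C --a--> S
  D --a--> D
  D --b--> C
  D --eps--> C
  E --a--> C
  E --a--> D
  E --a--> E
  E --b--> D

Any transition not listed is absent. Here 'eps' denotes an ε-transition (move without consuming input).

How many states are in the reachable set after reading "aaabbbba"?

Start: ε-closure({S}) = {S, A}.
Read 'a': {S, A} → {S, A, B, C, E}.
Read 'a': {S, A, B, C, E} → {S, A, B, C, D, E}.
Read 'a': {S, A, B, C, D, E} → {S, A, B, C, D, E}.
Read 'b': {S, A, B, C, D, E} → {S, A, C, D}.
Read 'b': {S, A, C, D} → {S, A, C, D}.
Read 'b': {S, A, C, D} → {S, A, C, D}.
Read 'b': {S, A, C, D} → {S, A, C, D}.
Read 'a': {S, A, C, D} → {S, A, B, C, D, E}.
That set has 6 states.

6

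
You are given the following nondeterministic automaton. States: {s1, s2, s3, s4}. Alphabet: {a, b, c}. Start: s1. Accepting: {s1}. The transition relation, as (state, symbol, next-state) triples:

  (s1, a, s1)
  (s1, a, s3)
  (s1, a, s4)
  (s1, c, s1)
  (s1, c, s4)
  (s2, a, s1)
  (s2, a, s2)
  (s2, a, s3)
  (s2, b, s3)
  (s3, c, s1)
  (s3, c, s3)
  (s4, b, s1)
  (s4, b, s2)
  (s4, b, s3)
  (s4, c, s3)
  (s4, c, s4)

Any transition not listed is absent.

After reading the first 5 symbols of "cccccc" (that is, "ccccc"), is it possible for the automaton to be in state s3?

Yes

Start in {s1}.
Read 'c': {s1} → {s1, s4}.
Read 'c': {s1, s4} → {s1, s3, s4}.
Read 'c': {s1, s3, s4} → {s1, s3, s4}.
Read 'c': {s1, s3, s4} → {s1, s3, s4}.
Read 'c': {s1, s3, s4} → {s1, s3, s4}.
State s3 is in {s1, s3, s4}.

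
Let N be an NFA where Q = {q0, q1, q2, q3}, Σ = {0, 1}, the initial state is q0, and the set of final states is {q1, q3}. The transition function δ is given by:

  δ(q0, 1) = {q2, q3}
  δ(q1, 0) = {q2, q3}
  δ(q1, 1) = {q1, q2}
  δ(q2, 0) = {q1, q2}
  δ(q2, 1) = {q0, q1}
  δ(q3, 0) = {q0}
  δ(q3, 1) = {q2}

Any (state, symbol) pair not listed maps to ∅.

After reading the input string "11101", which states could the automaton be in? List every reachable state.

Start in {q0}.
Read '1': {q0} → {q2, q3}.
Read '1': {q2, q3} → {q0, q1, q2}.
Read '1': {q0, q1, q2} → {q0, q1, q2, q3}.
Read '0': {q0, q1, q2, q3} → {q0, q1, q2, q3}.
Read '1': {q0, q1, q2, q3} → {q0, q1, q2, q3}.

{q0, q1, q2, q3}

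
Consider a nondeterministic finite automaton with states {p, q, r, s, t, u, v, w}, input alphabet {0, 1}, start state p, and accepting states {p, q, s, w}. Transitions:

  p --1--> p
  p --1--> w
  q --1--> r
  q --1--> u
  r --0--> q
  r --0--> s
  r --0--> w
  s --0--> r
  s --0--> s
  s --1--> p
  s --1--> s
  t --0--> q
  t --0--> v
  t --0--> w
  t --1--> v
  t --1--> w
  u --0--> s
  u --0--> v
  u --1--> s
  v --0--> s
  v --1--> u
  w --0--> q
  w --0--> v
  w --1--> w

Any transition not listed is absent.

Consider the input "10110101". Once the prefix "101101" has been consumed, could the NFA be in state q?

Start in {p}.
Read '1': p→{p, w}; now {p, w}.
Read '0': p→∅, w→{q, v}; now {q, v}.
Read '1': q→{r, u}, v→{u}; now {r, u}.
Read '1': r→∅, u→{s}; now {s}.
Read '0': s→{r, s}; now {r, s}.
Read '1': r→∅, s→{p, s}; now {p, s}.
State q is not in {p, s}.

No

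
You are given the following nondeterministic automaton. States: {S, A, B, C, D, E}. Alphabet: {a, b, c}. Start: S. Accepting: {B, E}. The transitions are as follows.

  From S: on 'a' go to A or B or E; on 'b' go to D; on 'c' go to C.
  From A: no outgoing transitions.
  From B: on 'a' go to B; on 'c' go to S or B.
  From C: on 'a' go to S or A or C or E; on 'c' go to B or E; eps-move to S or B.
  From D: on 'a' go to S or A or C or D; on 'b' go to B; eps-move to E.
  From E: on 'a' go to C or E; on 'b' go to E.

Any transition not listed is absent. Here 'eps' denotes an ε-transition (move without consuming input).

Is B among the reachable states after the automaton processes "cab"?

Start in {S}.
Read 'c': {S} → {S, B, C}.
Read 'a': {S, B, C} → {S, A, B, C, E}.
Read 'b': {S, A, B, C, E} → {D, E}.
State B is not in {D, E}.

No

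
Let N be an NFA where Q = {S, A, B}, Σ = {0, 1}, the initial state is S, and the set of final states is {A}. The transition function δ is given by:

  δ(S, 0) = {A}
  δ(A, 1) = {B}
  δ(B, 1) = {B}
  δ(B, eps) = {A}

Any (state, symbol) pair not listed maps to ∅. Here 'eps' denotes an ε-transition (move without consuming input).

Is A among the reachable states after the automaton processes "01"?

Start in {S}.
Read '0': {S} → {A}.
Read '1': {A} → {A, B}.
State A is in {A, B}.

Yes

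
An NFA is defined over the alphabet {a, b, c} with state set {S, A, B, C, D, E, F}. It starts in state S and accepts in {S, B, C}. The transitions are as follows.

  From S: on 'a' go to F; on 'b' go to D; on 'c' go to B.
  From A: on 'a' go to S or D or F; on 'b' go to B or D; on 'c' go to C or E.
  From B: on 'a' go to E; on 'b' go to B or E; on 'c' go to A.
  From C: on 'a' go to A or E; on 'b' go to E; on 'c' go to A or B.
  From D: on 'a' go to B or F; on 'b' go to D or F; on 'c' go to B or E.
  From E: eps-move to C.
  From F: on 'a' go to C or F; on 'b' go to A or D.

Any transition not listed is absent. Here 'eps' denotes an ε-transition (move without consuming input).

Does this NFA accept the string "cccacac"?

Yes

Start in {S}.
Read 'c': S→{B}; now {B}.
Read 'c': B→{A}; now {A}.
Read 'c': A→{C, E}; now {C, E}.
Read 'a': C→{A, E}, E→∅; union {A, E}; ε-closure = {A, C, E}.
Read 'c': A→{C, E}, C→{A, B}, E→∅; now {A, B, C, E}.
Read 'a': A→{S, D, F}, B→{E}, C→{A, E}, E→∅; union {S, A, D, E, F}; ε-closure = {S, A, C, D, E, F}.
Read 'c': S→{B}, A→{C, E}, C→{A, B}, D→{B, E}, E→∅, F→∅; now {A, B, C, E}.
The final set {A, B, C, E} contains the accepting states B, C.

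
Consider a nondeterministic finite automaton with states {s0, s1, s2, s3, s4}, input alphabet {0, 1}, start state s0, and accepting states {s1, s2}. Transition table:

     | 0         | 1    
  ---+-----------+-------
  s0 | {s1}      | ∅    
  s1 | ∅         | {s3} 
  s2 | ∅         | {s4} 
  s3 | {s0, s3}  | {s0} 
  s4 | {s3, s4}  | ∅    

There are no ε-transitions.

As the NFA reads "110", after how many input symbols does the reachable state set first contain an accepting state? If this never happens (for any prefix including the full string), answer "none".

none

Start in {s0}.
Read '1': s0→∅; now ∅.
The set is empty and remains empty for the remaining 2 symbols.
No reachable set along the way intersects F.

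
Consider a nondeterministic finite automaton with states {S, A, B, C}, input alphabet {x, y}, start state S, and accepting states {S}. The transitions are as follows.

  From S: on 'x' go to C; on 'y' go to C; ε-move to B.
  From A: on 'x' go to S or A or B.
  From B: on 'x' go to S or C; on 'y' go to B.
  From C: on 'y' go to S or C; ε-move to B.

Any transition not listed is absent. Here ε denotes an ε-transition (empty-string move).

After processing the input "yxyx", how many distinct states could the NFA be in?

3

Start: ε-closure({S}) = {S, B}.
Read 'y': {S, B} → {B, C}.
Read 'x': {B, C} → {S, B, C}.
Read 'y': {S, B, C} → {S, B, C}.
Read 'x': {S, B, C} → {S, B, C}.
That set has 3 states.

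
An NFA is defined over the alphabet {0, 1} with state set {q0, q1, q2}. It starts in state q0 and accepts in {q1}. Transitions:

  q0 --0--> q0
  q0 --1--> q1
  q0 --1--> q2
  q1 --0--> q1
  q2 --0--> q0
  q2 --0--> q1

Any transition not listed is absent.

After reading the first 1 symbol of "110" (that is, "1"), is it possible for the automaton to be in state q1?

Yes

Start in {q0}.
Read '1': q0→{q1, q2}; now {q1, q2}.
State q1 is in {q1, q2}.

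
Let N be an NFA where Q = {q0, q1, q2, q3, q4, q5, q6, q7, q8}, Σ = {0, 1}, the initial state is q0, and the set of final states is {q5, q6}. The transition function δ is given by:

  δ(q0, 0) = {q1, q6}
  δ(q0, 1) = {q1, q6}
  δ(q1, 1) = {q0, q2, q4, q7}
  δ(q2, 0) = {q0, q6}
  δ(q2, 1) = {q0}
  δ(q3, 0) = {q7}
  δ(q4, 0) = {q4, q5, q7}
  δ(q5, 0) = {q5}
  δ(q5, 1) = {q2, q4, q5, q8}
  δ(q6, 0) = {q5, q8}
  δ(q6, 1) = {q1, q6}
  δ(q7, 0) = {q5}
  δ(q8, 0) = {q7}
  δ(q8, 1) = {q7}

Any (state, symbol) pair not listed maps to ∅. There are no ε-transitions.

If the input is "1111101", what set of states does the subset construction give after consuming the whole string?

{q0, q1, q2, q4, q5, q6, q7, q8}

Start in {q0}.
Read '1': {q0} → {q1, q6}.
Read '1': {q1, q6} → {q0, q1, q2, q4, q6, q7}.
Read '1': {q0, q1, q2, q4, q6, q7} → {q0, q1, q2, q4, q6, q7}.
Read '1': {q0, q1, q2, q4, q6, q7} → {q0, q1, q2, q4, q6, q7}.
Read '1': {q0, q1, q2, q4, q6, q7} → {q0, q1, q2, q4, q6, q7}.
Read '0': {q0, q1, q2, q4, q6, q7} → {q0, q1, q4, q5, q6, q7, q8}.
Read '1': {q0, q1, q4, q5, q6, q7, q8} → {q0, q1, q2, q4, q5, q6, q7, q8}.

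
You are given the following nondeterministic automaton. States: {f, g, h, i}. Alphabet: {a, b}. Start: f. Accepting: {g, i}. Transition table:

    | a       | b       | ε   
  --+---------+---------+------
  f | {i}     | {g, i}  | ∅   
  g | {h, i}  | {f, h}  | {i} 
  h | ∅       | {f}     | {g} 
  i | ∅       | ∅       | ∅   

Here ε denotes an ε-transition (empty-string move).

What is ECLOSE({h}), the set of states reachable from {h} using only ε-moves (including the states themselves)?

Begin with {h}.
ε-move h → g; add g.
ε-move g → i; add i.

{g, h, i}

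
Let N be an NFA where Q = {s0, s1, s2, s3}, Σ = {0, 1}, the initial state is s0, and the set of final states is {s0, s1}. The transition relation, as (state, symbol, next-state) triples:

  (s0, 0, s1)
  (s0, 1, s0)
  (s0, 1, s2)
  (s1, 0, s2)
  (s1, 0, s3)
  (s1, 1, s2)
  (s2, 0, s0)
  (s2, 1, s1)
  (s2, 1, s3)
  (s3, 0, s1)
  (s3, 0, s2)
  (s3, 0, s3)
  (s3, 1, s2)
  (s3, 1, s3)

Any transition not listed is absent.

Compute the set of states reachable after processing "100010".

{s0, s1, s2, s3}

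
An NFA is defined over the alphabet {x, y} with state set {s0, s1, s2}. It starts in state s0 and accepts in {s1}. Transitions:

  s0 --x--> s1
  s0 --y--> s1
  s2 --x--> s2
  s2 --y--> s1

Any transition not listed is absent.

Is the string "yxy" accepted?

No

Start in {s0}.
Read 'y': {s0} → {s1}.
Read 'x': {s1} → ∅.
The set is empty and remains empty for the remaining 1 symbol.
The final set ∅ contains no accepting state.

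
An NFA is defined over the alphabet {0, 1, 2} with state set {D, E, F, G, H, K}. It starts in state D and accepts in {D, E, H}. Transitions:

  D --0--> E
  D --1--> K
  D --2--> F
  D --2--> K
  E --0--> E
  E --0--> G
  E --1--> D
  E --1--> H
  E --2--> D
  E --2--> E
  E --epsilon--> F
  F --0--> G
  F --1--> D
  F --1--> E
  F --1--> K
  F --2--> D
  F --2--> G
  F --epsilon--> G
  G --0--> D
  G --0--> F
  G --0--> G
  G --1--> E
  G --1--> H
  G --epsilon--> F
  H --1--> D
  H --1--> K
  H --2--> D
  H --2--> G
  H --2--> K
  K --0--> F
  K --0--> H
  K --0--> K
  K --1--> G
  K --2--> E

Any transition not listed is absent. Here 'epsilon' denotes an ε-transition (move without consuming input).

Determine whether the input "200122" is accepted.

Start in {D}.
Read '2': D→{F, K}; union {F, K}; ε-closure = {F, G, K}.
Read '0': F→{G}, G→{D, F, G}, K→{F, H, K}; now {D, F, G, H, K}.
Read '0': D→{E}, F→{G}, G→{D, F, G}, H→∅, K→{F, H, K}; now {D, E, F, G, H, K}.
Read '1': D→{K}, E→{D, H}, F→{D, E, K}, G→{E, H}, H→{D, K}, K→{G}; union {D, E, G, H, K}; ε-closure = {D, E, F, G, H, K}.
Read '2': D→{F, K}, E→{D, E}, F→{D, G}, G→∅, H→{D, G, K}, K→{E}; now {D, E, F, G, K}.
Read '2': D→{F, K}, E→{D, E}, F→{D, G}, G→∅, K→{E}; now {D, E, F, G, K}.
The final set {D, E, F, G, K} contains the accepting states D, E.

Yes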